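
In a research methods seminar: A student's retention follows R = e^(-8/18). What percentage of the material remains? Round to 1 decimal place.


R = e^(-t/S)
-t/S = -8/18 = -0.444444
R = e^(-0.444444) = 0.641181
Percentage = 0.641181 * 100
= 64.1


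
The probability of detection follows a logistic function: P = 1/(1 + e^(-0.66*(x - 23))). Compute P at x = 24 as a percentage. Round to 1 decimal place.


P(x) = 1/(1 + e^(-0.66*(24 - 23)))
Exponent = -0.66 * 1 = -0.66
e^(-0.66) = 0.516851
P = 1/(1 + 0.516851) = 0.659261
Percentage = 65.9


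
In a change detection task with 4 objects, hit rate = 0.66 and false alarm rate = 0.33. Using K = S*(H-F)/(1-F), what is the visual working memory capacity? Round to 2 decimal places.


K = S * (H - F) / (1 - F)
H - F = 0.33
1 - F = 0.67
K = 4 * 0.33 / 0.67
= 1.97


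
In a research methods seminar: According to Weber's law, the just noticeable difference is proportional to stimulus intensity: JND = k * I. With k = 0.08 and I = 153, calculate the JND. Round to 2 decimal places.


JND = k * I
JND = 0.08 * 153
= 12.24


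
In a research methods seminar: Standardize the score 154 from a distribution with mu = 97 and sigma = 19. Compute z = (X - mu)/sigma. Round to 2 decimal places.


z = (X - mu) / sigma
= (154 - 97) / 19
= 57 / 19
= 3.00


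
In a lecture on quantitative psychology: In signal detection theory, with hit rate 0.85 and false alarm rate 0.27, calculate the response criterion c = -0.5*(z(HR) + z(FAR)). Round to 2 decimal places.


c = -0.5 * (z(HR) + z(FAR))
z(0.85) = 1.0364
z(0.27) = -0.6128
c = -0.5 * (1.0364 + -0.6128)
= -0.5 * 0.4236
= -0.21


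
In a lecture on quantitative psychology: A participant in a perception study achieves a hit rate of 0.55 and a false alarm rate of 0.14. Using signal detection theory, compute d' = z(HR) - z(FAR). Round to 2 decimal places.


d' = z(HR) - z(FAR)
z(0.55) = 0.1257
z(0.14) = -1.0803
d' = 0.1257 - -1.0803
= 1.21


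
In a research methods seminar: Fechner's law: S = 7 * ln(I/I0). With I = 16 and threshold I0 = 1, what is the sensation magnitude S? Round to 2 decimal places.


S = 7 * ln(16/1)
I/I0 = 16.0
ln(16.0) = 2.7726
S = 7 * 2.7726
= 19.41


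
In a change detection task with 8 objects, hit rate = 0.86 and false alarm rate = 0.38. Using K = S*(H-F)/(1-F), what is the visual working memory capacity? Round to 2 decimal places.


K = S * (H - F) / (1 - F)
H - F = 0.48
1 - F = 0.62
K = 8 * 0.48 / 0.62
= 6.19


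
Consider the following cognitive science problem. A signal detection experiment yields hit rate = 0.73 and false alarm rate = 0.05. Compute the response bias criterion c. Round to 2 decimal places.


c = -0.5 * (z(HR) + z(FAR))
z(0.73) = 0.6128
z(0.05) = -1.6449
c = -0.5 * (0.6128 + -1.6449)
= -0.5 * -1.0321
= 0.52


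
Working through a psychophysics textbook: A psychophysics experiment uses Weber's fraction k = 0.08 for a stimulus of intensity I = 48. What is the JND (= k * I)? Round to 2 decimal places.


JND = k * I
JND = 0.08 * 48
= 3.84


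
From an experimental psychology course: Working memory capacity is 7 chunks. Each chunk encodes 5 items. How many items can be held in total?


Total items = chunks * items_per_chunk
= 7 * 5
= 35


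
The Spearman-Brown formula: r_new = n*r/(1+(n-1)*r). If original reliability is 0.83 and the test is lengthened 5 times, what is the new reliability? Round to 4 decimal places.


r_new = n*r / (1 + (n-1)*r)
Numerator = 5 * 0.83 = 4.15
Denominator = 1 + 4 * 0.83 = 4.32
r_new = 4.15 / 4.32
= 0.9606


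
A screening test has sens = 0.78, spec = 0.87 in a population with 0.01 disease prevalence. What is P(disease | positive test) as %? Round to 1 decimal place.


PPV = (sens * prev) / (sens * prev + (1-spec) * (1-prev))
Numerator = 0.78 * 0.01 = 0.0078
P(positive and no disease) = (1 - spec) * (1 - prev) = (1 - 0.87) * (1 - 0.01) = 0.1287
Denominator = 0.0078 + 0.1287 = 0.1365
PPV = 0.0078 / 0.1365 = 0.057143
As percentage = 5.7


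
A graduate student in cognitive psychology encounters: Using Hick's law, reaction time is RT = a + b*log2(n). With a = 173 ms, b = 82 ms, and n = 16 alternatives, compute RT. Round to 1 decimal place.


RT = 173 + 82 * log2(16)
log2(16) = 4.0
RT = 173 + 82 * 4.0
= 173 + 328.0
= 501.0 ms


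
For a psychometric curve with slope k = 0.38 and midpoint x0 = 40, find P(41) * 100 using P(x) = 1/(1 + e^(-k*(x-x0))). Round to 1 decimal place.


P(x) = 1/(1 + e^(-0.38*(41 - 40)))
Exponent = -0.38 * 1 = -0.38
e^(-0.38) = 0.683861
P = 1/(1 + 0.683861) = 0.593873
Percentage = 59.4


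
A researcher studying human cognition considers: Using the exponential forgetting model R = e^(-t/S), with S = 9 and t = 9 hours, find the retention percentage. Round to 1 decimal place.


R = e^(-t/S)
-t/S = -9/9 = -1.0
R = e^(-1.0) = 0.367879
Percentage = 0.367879 * 100
= 36.8


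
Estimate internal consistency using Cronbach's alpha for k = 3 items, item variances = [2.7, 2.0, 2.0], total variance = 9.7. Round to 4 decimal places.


alpha = (k/(k-1)) * (1 - sum(s_i^2)/s_total^2)
sum(item variances) = 6.7
k/(k-1) = 3/2 = 1.5
1 - 6.7/9.7 = 1 - 0.690722 = 0.309278
alpha = 1.5 * 0.309278
= 0.4639


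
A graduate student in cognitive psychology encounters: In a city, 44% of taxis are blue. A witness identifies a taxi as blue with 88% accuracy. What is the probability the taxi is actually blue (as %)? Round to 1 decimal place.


P(blue | says blue) = P(says blue | blue)*P(blue) / [P(says blue | blue)*P(blue) + P(says blue | not blue)*P(not blue)]
Numerator = 0.88 * 0.44 = 0.3872
False identification = 0.12 * 0.56 = 0.0672
P = 0.3872 / (0.3872 + 0.0672)
= 0.3872 / 0.4544
As percentage = 85.2


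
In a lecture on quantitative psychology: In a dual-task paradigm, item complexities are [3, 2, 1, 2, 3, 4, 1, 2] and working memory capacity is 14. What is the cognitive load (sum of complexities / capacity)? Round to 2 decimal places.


Total complexity = 3 + 2 + 1 + 2 + 3 + 4 + 1 + 2 = 18
Load = total / capacity = 18 / 14
= 1.29


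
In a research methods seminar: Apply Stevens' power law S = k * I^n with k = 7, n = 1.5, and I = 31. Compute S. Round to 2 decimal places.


S = 7 * 31^1.5
31^1.5 = 172.6007
S = 7 * 172.6007
= 1208.20


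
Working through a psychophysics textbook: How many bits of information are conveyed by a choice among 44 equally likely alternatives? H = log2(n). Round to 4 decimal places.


H = log2(n)
H = log2(44)
= 5.4594


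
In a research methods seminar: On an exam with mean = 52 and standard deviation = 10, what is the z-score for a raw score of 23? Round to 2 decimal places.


z = (X - mu) / sigma
= (23 - 52) / 10
= -29 / 10
= -2.90


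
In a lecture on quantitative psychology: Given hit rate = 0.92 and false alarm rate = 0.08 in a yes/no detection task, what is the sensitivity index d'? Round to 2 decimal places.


d' = z(HR) - z(FAR)
z(0.92) = 1.4051
z(0.08) = -1.4051
d' = 1.4051 - -1.4051
= 2.81


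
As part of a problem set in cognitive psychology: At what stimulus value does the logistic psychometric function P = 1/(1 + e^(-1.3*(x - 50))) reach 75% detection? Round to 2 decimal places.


At P = 0.75: 0.75 = 1/(1 + e^(-k*(x-x0)))
Solving: e^(-k*(x-x0)) = 1/3
x = x0 + ln(3)/k
ln(3) = 1.0986
x = 50 + 1.0986/1.3
= 50 + 0.8451
= 50.85


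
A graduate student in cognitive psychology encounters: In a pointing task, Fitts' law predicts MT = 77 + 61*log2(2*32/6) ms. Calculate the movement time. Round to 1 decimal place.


MT = 77 + 61 * log2(2*32/6)
2D/W = 10.666667
log2(10.666667) = 3.415
MT = 77 + 61 * 3.415
= 285.3 ms


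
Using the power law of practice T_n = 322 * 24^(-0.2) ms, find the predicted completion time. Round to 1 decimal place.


T_n = 322 * 24^(-0.2)
24^(-0.2) = 0.529612
T_n = 322 * 0.529612
= 170.5 ms


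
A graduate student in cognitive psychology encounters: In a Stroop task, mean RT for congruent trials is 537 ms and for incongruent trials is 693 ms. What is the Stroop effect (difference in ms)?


Stroop effect = RT(incongruent) - RT(congruent)
= 693 - 537
= 156 ms


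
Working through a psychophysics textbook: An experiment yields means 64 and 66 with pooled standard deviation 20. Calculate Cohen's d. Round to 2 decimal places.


Cohen's d = (M1 - M2) / S_pooled
= (64 - 66) / 20
= -2 / 20
= -0.10


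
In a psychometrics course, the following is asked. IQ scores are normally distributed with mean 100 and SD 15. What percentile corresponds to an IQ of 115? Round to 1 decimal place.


z = (IQ - mean) / SD
z = (115 - 100) / 15 = 1.0
Percentile = Phi(1.0) * 100
Phi(1.0) = 0.841345
= 84.1


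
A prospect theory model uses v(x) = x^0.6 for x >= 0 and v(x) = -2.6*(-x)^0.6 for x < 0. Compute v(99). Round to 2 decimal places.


Since x = 99 >= 0, use v(x) = x^0.6
99^0.6 = 15.7536
v(99) = 15.75


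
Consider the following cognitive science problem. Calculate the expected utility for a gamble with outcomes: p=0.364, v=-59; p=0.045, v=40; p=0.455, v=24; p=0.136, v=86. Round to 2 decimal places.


EU = sum(p_i * v_i)
0.364 * -59 = -21.476
0.045 * 40 = 1.8
0.455 * 24 = 10.92
0.136 * 86 = 11.696
EU = -21.476 + 1.8 + 10.92 + 11.696
= 2.94


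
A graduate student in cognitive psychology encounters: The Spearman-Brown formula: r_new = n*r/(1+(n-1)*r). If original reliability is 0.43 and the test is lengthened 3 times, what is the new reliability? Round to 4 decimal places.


r_new = n*r / (1 + (n-1)*r)
Numerator = 3 * 0.43 = 1.29
Denominator = 1 + 2 * 0.43 = 1.86
r_new = 1.29 / 1.86
= 0.6935


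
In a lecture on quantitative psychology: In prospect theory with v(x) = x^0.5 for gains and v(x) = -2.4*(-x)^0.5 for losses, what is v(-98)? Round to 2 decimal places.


Since x = -98 < 0, use v(x) = -lambda*(-x)^alpha
(-x) = 98
98^0.5 = 9.8995
v(-98) = -2.4 * 9.8995
= -23.76


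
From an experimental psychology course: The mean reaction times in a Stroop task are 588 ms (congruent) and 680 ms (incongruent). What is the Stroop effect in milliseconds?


Stroop effect = RT(incongruent) - RT(congruent)
= 680 - 588
= 92 ms


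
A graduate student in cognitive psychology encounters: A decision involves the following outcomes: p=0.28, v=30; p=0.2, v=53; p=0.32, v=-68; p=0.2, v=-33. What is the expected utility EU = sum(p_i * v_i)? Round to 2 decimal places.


EU = sum(p_i * v_i)
0.28 * 30 = 8.4
0.2 * 53 = 10.6
0.32 * -68 = -21.76
0.2 * -33 = -6.6
EU = 8.4 + 10.6 + -21.76 + -6.6
= -9.36


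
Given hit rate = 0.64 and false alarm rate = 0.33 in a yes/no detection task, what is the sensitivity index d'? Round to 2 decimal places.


d' = z(HR) - z(FAR)
z(0.64) = 0.3585
z(0.33) = -0.4399
d' = 0.3585 - -0.4399
= 0.80


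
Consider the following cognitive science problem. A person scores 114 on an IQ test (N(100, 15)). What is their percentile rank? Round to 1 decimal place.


z = (IQ - mean) / SD
z = (114 - 100) / 15 = 0.9333
Percentile = Phi(0.9333) * 100
Phi(0.9333) = 0.824667
= 82.5


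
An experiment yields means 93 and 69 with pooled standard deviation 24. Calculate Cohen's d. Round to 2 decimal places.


Cohen's d = (M1 - M2) / S_pooled
= (93 - 69) / 24
= 24 / 24
= 1.00


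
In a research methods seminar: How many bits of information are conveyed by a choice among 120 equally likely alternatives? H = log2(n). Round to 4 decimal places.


H = log2(n)
H = log2(120)
= 6.9069


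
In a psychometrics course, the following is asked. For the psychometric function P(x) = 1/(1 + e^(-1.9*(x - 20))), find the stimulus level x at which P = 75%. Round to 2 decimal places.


At P = 0.75: 0.75 = 1/(1 + e^(-k*(x-x0)))
Solving: e^(-k*(x-x0)) = 1/3
x = x0 + ln(3)/k
ln(3) = 1.0986
x = 20 + 1.0986/1.9
= 20 + 0.5782
= 20.58


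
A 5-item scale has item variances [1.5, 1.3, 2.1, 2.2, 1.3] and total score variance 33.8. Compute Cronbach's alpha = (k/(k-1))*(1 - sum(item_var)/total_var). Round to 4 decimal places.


alpha = (k/(k-1)) * (1 - sum(s_i^2)/s_total^2)
sum(item variances) = 8.4
k/(k-1) = 5/4 = 1.25
1 - 8.4/33.8 = 1 - 0.248521 = 0.751479
alpha = 1.25 * 0.751479
= 0.9393


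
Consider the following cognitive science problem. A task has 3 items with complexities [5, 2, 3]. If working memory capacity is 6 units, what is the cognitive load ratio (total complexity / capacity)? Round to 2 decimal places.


Total complexity = 5 + 2 + 3 = 10
Load = total / capacity = 10 / 6
= 1.67


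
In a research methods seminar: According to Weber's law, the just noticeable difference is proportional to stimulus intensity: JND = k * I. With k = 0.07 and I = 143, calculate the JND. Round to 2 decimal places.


JND = k * I
JND = 0.07 * 143
= 10.01


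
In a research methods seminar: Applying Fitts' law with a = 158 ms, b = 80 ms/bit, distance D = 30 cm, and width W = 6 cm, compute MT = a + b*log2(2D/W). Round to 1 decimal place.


MT = 158 + 80 * log2(2*30/6)
2D/W = 10.0
log2(10.0) = 3.3219
MT = 158 + 80 * 3.3219
= 423.8 ms


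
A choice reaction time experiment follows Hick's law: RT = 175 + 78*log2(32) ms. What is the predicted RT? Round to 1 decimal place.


RT = 175 + 78 * log2(32)
log2(32) = 5.0
RT = 175 + 78 * 5.0
= 175 + 390.0
= 565.0 ms


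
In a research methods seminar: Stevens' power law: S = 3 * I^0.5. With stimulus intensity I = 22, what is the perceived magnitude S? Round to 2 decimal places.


S = 3 * 22^0.5
22^0.5 = 4.6904
S = 3 * 4.6904
= 14.07


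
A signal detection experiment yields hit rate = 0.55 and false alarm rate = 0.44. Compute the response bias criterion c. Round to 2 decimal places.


c = -0.5 * (z(HR) + z(FAR))
z(0.55) = 0.1257
z(0.44) = -0.151
c = -0.5 * (0.1257 + -0.151)
= -0.5 * -0.0253
= 0.01


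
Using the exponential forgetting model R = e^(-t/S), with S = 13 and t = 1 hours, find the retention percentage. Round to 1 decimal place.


R = e^(-t/S)
-t/S = -1/13 = -0.076923
R = e^(-0.076923) = 0.925961
Percentage = 0.925961 * 100
= 92.6


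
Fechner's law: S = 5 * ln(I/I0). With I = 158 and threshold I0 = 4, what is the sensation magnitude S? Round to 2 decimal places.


S = 5 * ln(158/4)
I/I0 = 39.5
ln(39.5) = 3.6763
S = 5 * 3.6763
= 18.38


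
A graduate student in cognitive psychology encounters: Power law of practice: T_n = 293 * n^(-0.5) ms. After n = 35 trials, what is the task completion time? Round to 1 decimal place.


T_n = 293 * 35^(-0.5)
35^(-0.5) = 0.169031
T_n = 293 * 0.169031
= 49.5 ms


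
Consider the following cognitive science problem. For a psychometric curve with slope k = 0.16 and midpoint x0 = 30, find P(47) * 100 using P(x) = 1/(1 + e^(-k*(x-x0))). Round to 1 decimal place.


P(x) = 1/(1 + e^(-0.16*(47 - 30)))
Exponent = -0.16 * 17 = -2.72
e^(-2.72) = 0.065875
P = 1/(1 + 0.065875) = 0.938196
Percentage = 93.8


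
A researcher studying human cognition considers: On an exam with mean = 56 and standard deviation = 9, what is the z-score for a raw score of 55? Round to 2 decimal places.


z = (X - mu) / sigma
= (55 - 56) / 9
= -1 / 9
= -0.11


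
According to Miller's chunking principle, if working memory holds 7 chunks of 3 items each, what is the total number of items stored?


Total items = chunks * items_per_chunk
= 7 * 3
= 21


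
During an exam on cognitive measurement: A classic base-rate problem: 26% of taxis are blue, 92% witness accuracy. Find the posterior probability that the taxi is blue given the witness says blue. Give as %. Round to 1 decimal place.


P(blue | says blue) = P(says blue | blue)*P(blue) / [P(says blue | blue)*P(blue) + P(says blue | not blue)*P(not blue)]
Numerator = 0.92 * 0.26 = 0.2392
False identification = 0.08 * 0.74 = 0.0592
P = 0.2392 / (0.2392 + 0.0592)
= 0.2392 / 0.2984
As percentage = 80.2


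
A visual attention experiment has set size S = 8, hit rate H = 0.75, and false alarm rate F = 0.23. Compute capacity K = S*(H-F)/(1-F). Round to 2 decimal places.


K = S * (H - F) / (1 - F)
H - F = 0.52
1 - F = 0.77
K = 8 * 0.52 / 0.77
= 5.40


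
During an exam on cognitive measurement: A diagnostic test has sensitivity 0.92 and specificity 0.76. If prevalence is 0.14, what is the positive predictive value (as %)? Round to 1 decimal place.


PPV = (sens * prev) / (sens * prev + (1-spec) * (1-prev))
Numerator = 0.92 * 0.14 = 0.1288
P(positive and no disease) = (1 - spec) * (1 - prev) = (1 - 0.76) * (1 - 0.14) = 0.2064
Denominator = 0.1288 + 0.2064 = 0.3352
PPV = 0.1288 / 0.3352 = 0.384248
As percentage = 38.4


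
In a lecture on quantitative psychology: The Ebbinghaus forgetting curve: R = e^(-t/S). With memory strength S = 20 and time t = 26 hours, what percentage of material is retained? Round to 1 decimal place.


R = e^(-t/S)
-t/S = -26/20 = -1.3
R = e^(-1.3) = 0.272532
Percentage = 0.272532 * 100
= 27.3


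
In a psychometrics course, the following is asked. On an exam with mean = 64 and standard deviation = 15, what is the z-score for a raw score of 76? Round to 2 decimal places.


z = (X - mu) / sigma
= (76 - 64) / 15
= 12 / 15
= 0.80


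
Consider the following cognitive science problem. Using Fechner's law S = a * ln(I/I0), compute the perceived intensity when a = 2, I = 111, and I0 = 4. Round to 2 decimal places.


S = 2 * ln(111/4)
I/I0 = 27.75
ln(27.75) = 3.3232
S = 2 * 3.3232
= 6.65


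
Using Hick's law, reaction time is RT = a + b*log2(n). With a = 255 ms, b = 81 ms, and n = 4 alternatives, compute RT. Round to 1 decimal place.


RT = 255 + 81 * log2(4)
log2(4) = 2.0
RT = 255 + 81 * 2.0
= 255 + 162.0
= 417.0 ms


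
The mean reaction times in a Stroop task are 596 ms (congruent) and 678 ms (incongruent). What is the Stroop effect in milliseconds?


Stroop effect = RT(incongruent) - RT(congruent)
= 678 - 596
= 82 ms


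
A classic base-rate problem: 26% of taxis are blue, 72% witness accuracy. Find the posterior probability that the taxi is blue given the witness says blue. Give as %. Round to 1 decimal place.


P(blue | says blue) = P(says blue | blue)*P(blue) / [P(says blue | blue)*P(blue) + P(says blue | not blue)*P(not blue)]
Numerator = 0.72 * 0.26 = 0.1872
False identification = 0.28 * 0.74 = 0.2072
P = 0.1872 / (0.1872 + 0.2072)
= 0.1872 / 0.3944
As percentage = 47.5


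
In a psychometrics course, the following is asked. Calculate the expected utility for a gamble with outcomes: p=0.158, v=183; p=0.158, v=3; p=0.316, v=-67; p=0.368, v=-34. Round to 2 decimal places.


EU = sum(p_i * v_i)
0.158 * 183 = 28.914
0.158 * 3 = 0.474
0.316 * -67 = -21.172
0.368 * -34 = -12.512
EU = 28.914 + 0.474 + -21.172 + -12.512
= -4.30


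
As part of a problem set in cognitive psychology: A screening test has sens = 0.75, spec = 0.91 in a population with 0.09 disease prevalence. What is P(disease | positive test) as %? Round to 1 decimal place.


PPV = (sens * prev) / (sens * prev + (1-spec) * (1-prev))
Numerator = 0.75 * 0.09 = 0.0675
P(positive and no disease) = (1 - spec) * (1 - prev) = (1 - 0.91) * (1 - 0.09) = 0.0819
Denominator = 0.0675 + 0.0819 = 0.1494
PPV = 0.0675 / 0.1494 = 0.451807
As percentage = 45.2


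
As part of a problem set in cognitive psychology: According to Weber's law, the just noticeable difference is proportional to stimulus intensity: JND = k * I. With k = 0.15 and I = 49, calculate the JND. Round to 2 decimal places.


JND = k * I
JND = 0.15 * 49
= 7.35


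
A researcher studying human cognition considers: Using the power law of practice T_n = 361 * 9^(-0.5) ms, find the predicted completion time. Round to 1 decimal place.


T_n = 361 * 9^(-0.5)
9^(-0.5) = 0.333333
T_n = 361 * 0.333333
= 120.3 ms


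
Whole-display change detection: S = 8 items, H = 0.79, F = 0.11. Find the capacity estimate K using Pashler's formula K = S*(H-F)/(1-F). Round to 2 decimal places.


K = S * (H - F) / (1 - F)
H - F = 0.68
1 - F = 0.89
K = 8 * 0.68 / 0.89
= 6.11


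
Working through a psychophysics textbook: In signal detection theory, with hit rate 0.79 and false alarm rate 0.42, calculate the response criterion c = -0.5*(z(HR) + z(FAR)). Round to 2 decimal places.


c = -0.5 * (z(HR) + z(FAR))
z(0.79) = 0.8064
z(0.42) = -0.2019
c = -0.5 * (0.8064 + -0.2019)
= -0.5 * 0.6045
= -0.30


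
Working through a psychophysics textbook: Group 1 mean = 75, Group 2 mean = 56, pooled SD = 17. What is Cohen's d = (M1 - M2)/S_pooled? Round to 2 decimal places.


Cohen's d = (M1 - M2) / S_pooled
= (75 - 56) / 17
= 19 / 17
= 1.12


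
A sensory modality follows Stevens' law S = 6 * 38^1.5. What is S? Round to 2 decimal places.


S = 6 * 38^1.5
38^1.5 = 234.2477
S = 6 * 234.2477
= 1405.49


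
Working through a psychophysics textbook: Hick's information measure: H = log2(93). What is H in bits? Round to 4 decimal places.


H = log2(n)
H = log2(93)
= 6.5392


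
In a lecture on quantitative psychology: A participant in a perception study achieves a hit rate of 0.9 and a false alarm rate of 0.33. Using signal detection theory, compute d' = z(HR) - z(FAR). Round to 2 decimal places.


d' = z(HR) - z(FAR)
z(0.9) = 1.2816
z(0.33) = -0.4399
d' = 1.2816 - -0.4399
= 1.72


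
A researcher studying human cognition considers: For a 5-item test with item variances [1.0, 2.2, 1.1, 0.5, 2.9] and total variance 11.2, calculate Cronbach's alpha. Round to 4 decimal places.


alpha = (k/(k-1)) * (1 - sum(s_i^2)/s_total^2)
sum(item variances) = 7.7
k/(k-1) = 5/4 = 1.25
1 - 7.7/11.2 = 1 - 0.6875 = 0.3125
alpha = 1.25 * 0.3125
= 0.3906


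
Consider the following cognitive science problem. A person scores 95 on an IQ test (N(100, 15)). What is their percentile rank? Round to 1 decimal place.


z = (IQ - mean) / SD
z = (95 - 100) / 15 = -0.3333
Percentile = Phi(-0.3333) * 100
Phi(-0.3333) = 0.369454
= 36.9


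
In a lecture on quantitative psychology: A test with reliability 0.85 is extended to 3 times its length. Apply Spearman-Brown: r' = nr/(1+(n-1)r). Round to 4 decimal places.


r_new = n*r / (1 + (n-1)*r)
Numerator = 3 * 0.85 = 2.55
Denominator = 1 + 2 * 0.85 = 2.7
r_new = 2.55 / 2.7
= 0.9444


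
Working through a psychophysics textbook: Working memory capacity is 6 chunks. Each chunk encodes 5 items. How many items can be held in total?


Total items = chunks * items_per_chunk
= 6 * 5
= 30


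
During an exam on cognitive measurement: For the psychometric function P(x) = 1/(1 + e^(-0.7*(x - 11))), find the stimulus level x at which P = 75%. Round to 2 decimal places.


At P = 0.75: 0.75 = 1/(1 + e^(-k*(x-x0)))
Solving: e^(-k*(x-x0)) = 1/3
x = x0 + ln(3)/k
ln(3) = 1.0986
x = 11 + 1.0986/0.7
= 11 + 1.5694
= 12.57


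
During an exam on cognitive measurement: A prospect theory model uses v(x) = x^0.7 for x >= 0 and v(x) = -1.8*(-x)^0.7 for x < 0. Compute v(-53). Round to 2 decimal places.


Since x = -53 < 0, use v(x) = -lambda*(-x)^alpha
(-x) = 53
53^0.7 = 16.1062
v(-53) = -1.8 * 16.1062
= -28.99


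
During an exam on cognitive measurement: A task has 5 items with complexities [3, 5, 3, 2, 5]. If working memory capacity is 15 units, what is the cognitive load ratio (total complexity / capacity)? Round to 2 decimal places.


Total complexity = 3 + 5 + 3 + 2 + 5 = 18
Load = total / capacity = 18 / 15
= 1.20


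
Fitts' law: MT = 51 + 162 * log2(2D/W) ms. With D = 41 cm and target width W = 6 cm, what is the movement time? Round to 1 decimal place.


MT = 51 + 162 * log2(2*41/6)
2D/W = 13.666667
log2(13.666667) = 3.7726
MT = 51 + 162 * 3.7726
= 662.2 ms


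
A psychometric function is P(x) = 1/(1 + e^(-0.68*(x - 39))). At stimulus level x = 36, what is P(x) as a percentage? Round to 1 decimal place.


P(x) = 1/(1 + e^(-0.68*(36 - 39)))
Exponent = -0.68 * -3 = 2.04
e^(2.04) = 7.690609
P = 1/(1 + 7.690609) = 0.115067
Percentage = 11.5


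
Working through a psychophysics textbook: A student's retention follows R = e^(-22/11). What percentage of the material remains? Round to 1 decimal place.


R = e^(-t/S)
-t/S = -22/11 = -2.0
R = e^(-2.0) = 0.135335
Percentage = 0.135335 * 100
= 13.5


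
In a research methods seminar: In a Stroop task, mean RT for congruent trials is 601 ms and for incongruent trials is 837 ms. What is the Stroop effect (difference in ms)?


Stroop effect = RT(incongruent) - RT(congruent)
= 837 - 601
= 236 ms


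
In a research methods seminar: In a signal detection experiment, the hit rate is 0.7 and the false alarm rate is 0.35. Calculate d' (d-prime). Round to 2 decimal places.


d' = z(HR) - z(FAR)
z(0.7) = 0.5244
z(0.35) = -0.3853
d' = 0.5244 - -0.3853
= 0.91


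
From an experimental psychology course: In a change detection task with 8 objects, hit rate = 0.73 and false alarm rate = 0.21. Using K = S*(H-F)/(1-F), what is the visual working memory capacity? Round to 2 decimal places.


K = S * (H - F) / (1 - F)
H - F = 0.52
1 - F = 0.79
K = 8 * 0.52 / 0.79
= 5.27


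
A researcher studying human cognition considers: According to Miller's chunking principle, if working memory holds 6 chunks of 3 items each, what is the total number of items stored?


Total items = chunks * items_per_chunk
= 6 * 3
= 18


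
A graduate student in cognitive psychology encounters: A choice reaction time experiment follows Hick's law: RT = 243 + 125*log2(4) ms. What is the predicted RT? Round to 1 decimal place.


RT = 243 + 125 * log2(4)
log2(4) = 2.0
RT = 243 + 125 * 2.0
= 243 + 250.0
= 493.0 ms


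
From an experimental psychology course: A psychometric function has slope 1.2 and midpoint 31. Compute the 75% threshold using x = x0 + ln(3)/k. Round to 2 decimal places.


At P = 0.75: 0.75 = 1/(1 + e^(-k*(x-x0)))
Solving: e^(-k*(x-x0)) = 1/3
x = x0 + ln(3)/k
ln(3) = 1.0986
x = 31 + 1.0986/1.2
= 31 + 0.9155
= 31.92


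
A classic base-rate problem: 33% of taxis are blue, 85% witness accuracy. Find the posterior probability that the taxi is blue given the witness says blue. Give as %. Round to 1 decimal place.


P(blue | says blue) = P(says blue | blue)*P(blue) / [P(says blue | blue)*P(blue) + P(says blue | not blue)*P(not blue)]
Numerator = 0.85 * 0.33 = 0.2805
False identification = 0.15 * 0.67 = 0.1005
P = 0.2805 / (0.2805 + 0.1005)
= 0.2805 / 0.381
As percentage = 73.6


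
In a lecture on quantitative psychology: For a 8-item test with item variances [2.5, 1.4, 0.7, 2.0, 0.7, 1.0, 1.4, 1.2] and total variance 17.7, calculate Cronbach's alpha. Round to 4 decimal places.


alpha = (k/(k-1)) * (1 - sum(s_i^2)/s_total^2)
sum(item variances) = 10.9
k/(k-1) = 8/7 = 1.142857
1 - 10.9/17.7 = 1 - 0.615819 = 0.384181
alpha = 1.142857 * 0.384181
= 0.4391


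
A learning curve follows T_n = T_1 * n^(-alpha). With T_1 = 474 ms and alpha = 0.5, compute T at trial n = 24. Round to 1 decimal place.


T_n = 474 * 24^(-0.5)
24^(-0.5) = 0.204124
T_n = 474 * 0.204124
= 96.8 ms


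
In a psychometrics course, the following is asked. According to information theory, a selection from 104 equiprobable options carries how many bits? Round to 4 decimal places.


H = log2(n)
H = log2(104)
= 6.7004


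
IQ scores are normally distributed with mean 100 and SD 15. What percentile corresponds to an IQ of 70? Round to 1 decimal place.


z = (IQ - mean) / SD
z = (70 - 100) / 15 = -2.0
Percentile = Phi(-2.0) * 100
Phi(-2.0) = 0.02275
= 2.3


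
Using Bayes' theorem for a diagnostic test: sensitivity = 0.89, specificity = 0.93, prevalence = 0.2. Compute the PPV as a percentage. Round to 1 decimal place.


PPV = (sens * prev) / (sens * prev + (1-spec) * (1-prev))
Numerator = 0.89 * 0.2 = 0.178
P(positive and no disease) = (1 - spec) * (1 - prev) = (1 - 0.93) * (1 - 0.2) = 0.056
Denominator = 0.178 + 0.056 = 0.234
PPV = 0.178 / 0.234 = 0.760684
As percentage = 76.1


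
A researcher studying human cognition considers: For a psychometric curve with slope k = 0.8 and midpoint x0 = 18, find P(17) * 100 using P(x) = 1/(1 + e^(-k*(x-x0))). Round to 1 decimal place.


P(x) = 1/(1 + e^(-0.8*(17 - 18)))
Exponent = -0.8 * -1 = 0.8
e^(0.8) = 2.225541
P = 1/(1 + 2.225541) = 0.310026
Percentage = 31.0


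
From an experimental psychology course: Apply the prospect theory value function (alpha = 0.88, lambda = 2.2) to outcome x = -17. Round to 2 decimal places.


Since x = -17 < 0, use v(x) = -lambda*(-x)^alpha
(-x) = 17
17^0.88 = 12.1003
v(-17) = -2.2 * 12.1003
= -26.62


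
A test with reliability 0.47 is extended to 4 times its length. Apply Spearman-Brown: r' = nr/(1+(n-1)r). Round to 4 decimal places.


r_new = n*r / (1 + (n-1)*r)
Numerator = 4 * 0.47 = 1.88
Denominator = 1 + 3 * 0.47 = 2.41
r_new = 1.88 / 2.41
= 0.7801


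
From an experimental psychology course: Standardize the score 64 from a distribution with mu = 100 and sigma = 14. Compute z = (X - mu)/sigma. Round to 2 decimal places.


z = (X - mu) / sigma
= (64 - 100) / 14
= -36 / 14
= -2.57


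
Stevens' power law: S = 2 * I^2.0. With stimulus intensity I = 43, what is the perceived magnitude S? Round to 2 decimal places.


S = 2 * 43^2.0
43^2.0 = 1849.0
S = 2 * 1849.0
= 3698.00


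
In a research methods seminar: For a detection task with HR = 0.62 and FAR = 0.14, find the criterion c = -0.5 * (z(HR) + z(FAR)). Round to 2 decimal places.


c = -0.5 * (z(HR) + z(FAR))
z(0.62) = 0.3055
z(0.14) = -1.0803
c = -0.5 * (0.3055 + -1.0803)
= -0.5 * -0.7748
= 0.39


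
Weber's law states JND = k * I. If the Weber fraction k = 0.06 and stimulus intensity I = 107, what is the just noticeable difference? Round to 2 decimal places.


JND = k * I
JND = 0.06 * 107
= 6.42


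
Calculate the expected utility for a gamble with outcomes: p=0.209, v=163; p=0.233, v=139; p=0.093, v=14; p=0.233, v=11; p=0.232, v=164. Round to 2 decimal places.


EU = sum(p_i * v_i)
0.209 * 163 = 34.067
0.233 * 139 = 32.387
0.093 * 14 = 1.302
0.233 * 11 = 2.563
0.232 * 164 = 38.048
EU = 34.067 + 32.387 + 1.302 + 2.563 + 38.048
= 108.37


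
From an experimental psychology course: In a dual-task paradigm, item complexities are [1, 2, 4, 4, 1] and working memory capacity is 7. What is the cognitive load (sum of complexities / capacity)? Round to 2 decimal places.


Total complexity = 1 + 2 + 4 + 4 + 1 = 12
Load = total / capacity = 12 / 7
= 1.71


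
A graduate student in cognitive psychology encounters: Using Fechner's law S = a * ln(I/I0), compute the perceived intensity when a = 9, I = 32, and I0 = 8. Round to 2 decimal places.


S = 9 * ln(32/8)
I/I0 = 4.0
ln(4.0) = 1.3863
S = 9 * 1.3863
= 12.48


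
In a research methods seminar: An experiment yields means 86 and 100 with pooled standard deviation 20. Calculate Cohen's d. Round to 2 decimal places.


Cohen's d = (M1 - M2) / S_pooled
= (86 - 100) / 20
= -14 / 20
= -0.70


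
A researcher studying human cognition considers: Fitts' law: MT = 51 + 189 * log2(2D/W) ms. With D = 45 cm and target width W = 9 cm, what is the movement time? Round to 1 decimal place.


MT = 51 + 189 * log2(2*45/9)
2D/W = 10.0
log2(10.0) = 3.3219
MT = 51 + 189 * 3.3219
= 678.8 ms


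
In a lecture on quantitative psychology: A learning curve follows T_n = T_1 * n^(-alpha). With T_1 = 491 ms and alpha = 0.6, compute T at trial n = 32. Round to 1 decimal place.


T_n = 491 * 32^(-0.6)
32^(-0.6) = 0.125
T_n = 491 * 0.125
= 61.4 ms


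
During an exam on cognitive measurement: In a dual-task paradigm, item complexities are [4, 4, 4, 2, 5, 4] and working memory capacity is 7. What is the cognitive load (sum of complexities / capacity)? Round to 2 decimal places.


Total complexity = 4 + 4 + 4 + 2 + 5 + 4 = 23
Load = total / capacity = 23 / 7
= 3.29


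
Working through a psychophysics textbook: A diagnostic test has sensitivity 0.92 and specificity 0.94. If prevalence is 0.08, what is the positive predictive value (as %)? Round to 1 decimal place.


PPV = (sens * prev) / (sens * prev + (1-spec) * (1-prev))
Numerator = 0.92 * 0.08 = 0.0736
P(positive and no disease) = (1 - spec) * (1 - prev) = (1 - 0.94) * (1 - 0.08) = 0.0552
Denominator = 0.0736 + 0.0552 = 0.1288
PPV = 0.0736 / 0.1288 = 0.571429
As percentage = 57.1


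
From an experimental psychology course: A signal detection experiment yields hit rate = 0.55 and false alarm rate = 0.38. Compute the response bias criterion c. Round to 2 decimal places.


c = -0.5 * (z(HR) + z(FAR))
z(0.55) = 0.1257
z(0.38) = -0.3055
c = -0.5 * (0.1257 + -0.3055)
= -0.5 * -0.1798
= 0.09


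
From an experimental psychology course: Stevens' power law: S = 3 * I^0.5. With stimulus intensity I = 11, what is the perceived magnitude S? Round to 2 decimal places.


S = 3 * 11^0.5
11^0.5 = 3.3166
S = 3 * 3.3166
= 9.95


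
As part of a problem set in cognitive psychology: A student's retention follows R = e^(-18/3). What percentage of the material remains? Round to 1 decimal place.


R = e^(-t/S)
-t/S = -18/3 = -6.0
R = e^(-6.0) = 0.002479
Percentage = 0.002479 * 100
= 0.2


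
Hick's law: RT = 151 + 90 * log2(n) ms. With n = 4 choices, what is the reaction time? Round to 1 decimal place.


RT = 151 + 90 * log2(4)
log2(4) = 2.0
RT = 151 + 90 * 2.0
= 151 + 180.0
= 331.0 ms


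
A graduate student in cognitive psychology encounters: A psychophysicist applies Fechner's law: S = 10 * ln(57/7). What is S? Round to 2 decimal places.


S = 10 * ln(57/7)
I/I0 = 8.142857
ln(8.142857) = 2.0971
S = 10 * 2.0971
= 20.97


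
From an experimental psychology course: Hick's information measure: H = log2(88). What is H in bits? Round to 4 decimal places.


H = log2(n)
H = log2(88)
= 6.4594


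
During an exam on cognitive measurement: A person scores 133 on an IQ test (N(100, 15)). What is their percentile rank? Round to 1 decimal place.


z = (IQ - mean) / SD
z = (133 - 100) / 15 = 2.2
Percentile = Phi(2.2) * 100
Phi(2.2) = 0.986097
= 98.6


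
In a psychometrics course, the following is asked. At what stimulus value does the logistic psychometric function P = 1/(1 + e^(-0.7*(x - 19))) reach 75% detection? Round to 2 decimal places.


At P = 0.75: 0.75 = 1/(1 + e^(-k*(x-x0)))
Solving: e^(-k*(x-x0)) = 1/3
x = x0 + ln(3)/k
ln(3) = 1.0986
x = 19 + 1.0986/0.7
= 19 + 1.5694
= 20.57


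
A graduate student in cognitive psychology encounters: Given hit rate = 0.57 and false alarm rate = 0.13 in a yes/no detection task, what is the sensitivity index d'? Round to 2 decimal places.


d' = z(HR) - z(FAR)
z(0.57) = 0.1764
z(0.13) = -1.1264
d' = 0.1764 - -1.1264
= 1.30


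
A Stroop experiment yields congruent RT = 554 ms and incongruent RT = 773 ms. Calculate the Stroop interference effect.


Stroop effect = RT(incongruent) - RT(congruent)
= 773 - 554
= 219 ms


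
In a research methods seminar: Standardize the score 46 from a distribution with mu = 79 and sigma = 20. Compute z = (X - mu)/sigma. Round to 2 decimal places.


z = (X - mu) / sigma
= (46 - 79) / 20
= -33 / 20
= -1.65


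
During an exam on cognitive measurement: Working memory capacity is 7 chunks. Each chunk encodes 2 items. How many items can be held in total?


Total items = chunks * items_per_chunk
= 7 * 2
= 14


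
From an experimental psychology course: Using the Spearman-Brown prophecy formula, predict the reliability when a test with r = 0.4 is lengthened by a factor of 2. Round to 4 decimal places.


r_new = n*r / (1 + (n-1)*r)
Numerator = 2 * 0.4 = 0.8
Denominator = 1 + 1 * 0.4 = 1.4
r_new = 0.8 / 1.4
= 0.5714


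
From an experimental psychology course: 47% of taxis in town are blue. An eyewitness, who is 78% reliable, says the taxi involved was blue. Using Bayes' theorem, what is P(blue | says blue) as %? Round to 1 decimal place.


P(blue | says blue) = P(says blue | blue)*P(blue) / [P(says blue | blue)*P(blue) + P(says blue | not blue)*P(not blue)]
Numerator = 0.78 * 0.47 = 0.3666
False identification = 0.22 * 0.53 = 0.1166
P = 0.3666 / (0.3666 + 0.1166)
= 0.3666 / 0.4832
As percentage = 75.9


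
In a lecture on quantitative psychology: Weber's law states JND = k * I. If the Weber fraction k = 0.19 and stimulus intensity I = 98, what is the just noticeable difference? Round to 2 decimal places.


JND = k * I
JND = 0.19 * 98
= 18.62


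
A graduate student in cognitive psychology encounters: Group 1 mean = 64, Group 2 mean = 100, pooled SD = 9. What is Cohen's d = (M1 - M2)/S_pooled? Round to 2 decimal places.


Cohen's d = (M1 - M2) / S_pooled
= (64 - 100) / 9
= -36 / 9
= -4.00


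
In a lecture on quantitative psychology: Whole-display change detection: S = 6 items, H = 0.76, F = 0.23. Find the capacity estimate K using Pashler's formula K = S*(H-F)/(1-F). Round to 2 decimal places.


K = S * (H - F) / (1 - F)
H - F = 0.53
1 - F = 0.77
K = 6 * 0.53 / 0.77
= 4.13


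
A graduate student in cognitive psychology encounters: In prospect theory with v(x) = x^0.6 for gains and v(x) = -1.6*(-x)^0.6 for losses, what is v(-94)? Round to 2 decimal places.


Since x = -94 < 0, use v(x) = -lambda*(-x)^alpha
(-x) = 94
94^0.6 = 15.2713
v(-94) = -1.6 * 15.2713
= -24.43


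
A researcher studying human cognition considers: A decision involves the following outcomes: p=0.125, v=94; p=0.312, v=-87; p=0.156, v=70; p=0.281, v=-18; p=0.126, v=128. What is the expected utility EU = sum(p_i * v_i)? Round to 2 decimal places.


EU = sum(p_i * v_i)
0.125 * 94 = 11.75
0.312 * -87 = -27.144
0.156 * 70 = 10.92
0.281 * -18 = -5.058
0.126 * 128 = 16.128
EU = 11.75 + -27.144 + 10.92 + -5.058 + 16.128
= 6.60


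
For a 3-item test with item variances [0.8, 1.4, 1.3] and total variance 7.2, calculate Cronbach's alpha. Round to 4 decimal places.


alpha = (k/(k-1)) * (1 - sum(s_i^2)/s_total^2)
sum(item variances) = 3.5
k/(k-1) = 3/2 = 1.5
1 - 3.5/7.2 = 1 - 0.486111 = 0.513889
alpha = 1.5 * 0.513889
= 0.7708


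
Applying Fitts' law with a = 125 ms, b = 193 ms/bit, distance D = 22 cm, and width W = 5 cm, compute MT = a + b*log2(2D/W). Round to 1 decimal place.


MT = 125 + 193 * log2(2*22/5)
2D/W = 8.8
log2(8.8) = 3.1375
MT = 125 + 193 * 3.1375
= 730.5 ms


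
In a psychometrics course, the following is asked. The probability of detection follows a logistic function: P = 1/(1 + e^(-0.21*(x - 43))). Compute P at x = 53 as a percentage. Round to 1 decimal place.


P(x) = 1/(1 + e^(-0.21*(53 - 43)))
Exponent = -0.21 * 10 = -2.1
e^(-2.1) = 0.122456
P = 1/(1 + 0.122456) = 0.890904
Percentage = 89.1


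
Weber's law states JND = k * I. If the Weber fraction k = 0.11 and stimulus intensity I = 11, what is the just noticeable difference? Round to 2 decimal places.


JND = k * I
JND = 0.11 * 11
= 1.21


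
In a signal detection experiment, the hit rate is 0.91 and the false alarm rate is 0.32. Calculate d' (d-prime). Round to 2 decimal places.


d' = z(HR) - z(FAR)
z(0.91) = 1.3408
z(0.32) = -0.4677
d' = 1.3408 - -0.4677
= 1.81


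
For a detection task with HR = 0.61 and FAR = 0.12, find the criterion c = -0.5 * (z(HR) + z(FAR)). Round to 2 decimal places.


c = -0.5 * (z(HR) + z(FAR))
z(0.61) = 0.2793
z(0.12) = -1.175
c = -0.5 * (0.2793 + -1.175)
= -0.5 * -0.8957
= 0.45


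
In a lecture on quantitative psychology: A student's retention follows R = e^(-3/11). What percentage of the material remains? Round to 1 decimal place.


R = e^(-t/S)
-t/S = -3/11 = -0.272727
R = e^(-0.272727) = 0.761301
Percentage = 0.761301 * 100
= 76.1


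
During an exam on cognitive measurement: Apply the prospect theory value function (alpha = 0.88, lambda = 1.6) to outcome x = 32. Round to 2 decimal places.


Since x = 32 >= 0, use v(x) = x^0.88
32^0.88 = 21.1121
v(32) = 21.11


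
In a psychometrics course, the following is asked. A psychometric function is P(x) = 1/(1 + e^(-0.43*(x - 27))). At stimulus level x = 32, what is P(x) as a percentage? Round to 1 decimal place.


P(x) = 1/(1 + e^(-0.43*(32 - 27)))
Exponent = -0.43 * 5 = -2.15
e^(-2.15) = 0.116484
P = 1/(1 + 0.116484) = 0.895669
Percentage = 89.6


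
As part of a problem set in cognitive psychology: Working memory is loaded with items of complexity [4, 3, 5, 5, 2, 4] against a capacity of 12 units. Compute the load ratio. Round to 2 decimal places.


Total complexity = 4 + 3 + 5 + 5 + 2 + 4 = 23
Load = total / capacity = 23 / 12
= 1.92
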